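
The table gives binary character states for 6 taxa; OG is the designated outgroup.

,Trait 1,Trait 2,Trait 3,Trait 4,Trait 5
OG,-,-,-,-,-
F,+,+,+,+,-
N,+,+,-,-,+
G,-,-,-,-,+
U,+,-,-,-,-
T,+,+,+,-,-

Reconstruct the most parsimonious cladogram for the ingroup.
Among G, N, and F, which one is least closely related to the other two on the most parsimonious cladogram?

The outgroup has state '-' for every character, so '+' is the derived state throughout.
Trait 1: derived state '+' in F, N, T, and U only — synapomorphy for {F, N, T, U}.
Trait 2 (derived state '+') is shared by F, N, and T — a synapomorphy uniting that clade.
Only F and T show the derived state '+' for Trait 3, supporting them as a clade.
Trait 4 (derived state '+') is unique to F (autapomorphy; uninformative for grouping).
Trait 5 (state '+') occurs in G and N but conflicts with the nesting implied by the other characters — most parsimoniously interpreted as homoplasy.
Most parsimonious ingroup topology: ((((F,T),N),U),G).
F and N share a more recent common ancestor with each other than either does with G, so G is the least closely related of the three.

G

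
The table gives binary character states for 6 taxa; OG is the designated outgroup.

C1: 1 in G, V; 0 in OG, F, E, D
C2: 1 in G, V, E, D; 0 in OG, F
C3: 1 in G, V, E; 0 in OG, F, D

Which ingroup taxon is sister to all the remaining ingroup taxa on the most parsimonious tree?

F

The outgroup has state '0' for every character, so '1' is the derived state throughout.
C1 (derived state '1') is shared by G and V — a synapomorphy uniting that clade.
C2: derived state '1' in D, E, G, and V only — synapomorphy for {D, E, G, V}.
C3 (derived state '1') is shared by E, G, and V — a synapomorphy uniting that clade.
Most parsimonious ingroup topology: ((((G,V),E),D),F).
F is sister to the clade containing all other ingroup taxa, so it is the earliest-diverging (most basal) ingroup lineage.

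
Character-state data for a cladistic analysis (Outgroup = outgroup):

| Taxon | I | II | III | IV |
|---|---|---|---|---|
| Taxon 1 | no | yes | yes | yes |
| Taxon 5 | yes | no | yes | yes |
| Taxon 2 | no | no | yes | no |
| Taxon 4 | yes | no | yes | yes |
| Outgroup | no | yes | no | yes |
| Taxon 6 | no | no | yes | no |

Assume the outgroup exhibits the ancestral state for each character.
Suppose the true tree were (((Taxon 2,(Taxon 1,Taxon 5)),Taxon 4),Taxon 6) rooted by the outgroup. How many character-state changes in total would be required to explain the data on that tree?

Map each character onto (((Taxon 2,(Taxon 1,Taxon 5)),Taxon 4),Taxon 6) (rooted by Outgroup) and count the minimum state changes it requires (Fitch parsimony):
I: 2; II: 2; III: 1; IV: 2.
Total tree length = 7.

7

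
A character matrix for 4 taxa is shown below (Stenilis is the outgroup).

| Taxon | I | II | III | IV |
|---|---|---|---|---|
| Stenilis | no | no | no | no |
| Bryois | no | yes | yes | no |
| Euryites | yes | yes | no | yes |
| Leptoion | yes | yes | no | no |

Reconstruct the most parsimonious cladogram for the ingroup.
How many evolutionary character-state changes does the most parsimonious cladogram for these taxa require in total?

4

The outgroup has state 'no' for every character, so 'yes' is the derived state throughout.
Only Euryites and Leptoion show the derived state 'yes' for I, supporting them as a clade.
All ingroup taxa share the derived state 'yes' for II; it defines the ingroup but does not resolve relationships within it.
III (derived state 'yes') is unique to Bryois (autapomorphy; uninformative for grouping).
IV: derived state 'yes' in Euryites only — an autapomorphy, so it tells us nothing about relationships among taxa.
Most parsimonious ingroup topology: (Bryois,(Euryites,Leptoion)).
Changes per character on this tree: I: 1; II: 1; III: 1; IV: 1.
Total = 4.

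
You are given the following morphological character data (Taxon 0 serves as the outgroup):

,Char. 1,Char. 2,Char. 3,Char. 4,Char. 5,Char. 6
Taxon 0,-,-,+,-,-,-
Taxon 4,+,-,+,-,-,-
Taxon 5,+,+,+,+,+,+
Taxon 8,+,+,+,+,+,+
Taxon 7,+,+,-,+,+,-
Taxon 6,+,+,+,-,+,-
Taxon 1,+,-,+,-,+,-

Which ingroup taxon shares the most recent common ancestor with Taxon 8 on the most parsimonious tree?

Taxon 5

Character polarity is set by the outgroup: the derived state is whichever differs from the outgroup's state, so for Char. 3 the derived state is '-', and for the remaining characters it is '+'.
Char. 1 (derived state '+') is shared by all ingroup taxa — unites the whole ingroup.
Char. 2: derived state '+' in Taxon 5, Taxon 6, Taxon 7, and Taxon 8 only — synapomorphy for {Taxon 5, Taxon 6, Taxon 7, Taxon 8}.
Char. 3 (derived state '-') is unique to Taxon 7 (autapomorphy; uninformative for grouping).
Char. 4: derived state '+' in Taxon 5, Taxon 7, and Taxon 8 only — synapomorphy for {Taxon 5, Taxon 7, Taxon 8}.
Only Taxon 1, Taxon 5, Taxon 6, Taxon 7, and Taxon 8 show the derived state '+' for Char. 5, supporting them as a clade.
Char. 6 (derived state '+') is shared by Taxon 5 and Taxon 8 — a synapomorphy uniting that clade.
Most parsimonious ingroup topology: (Taxon 4,((((Taxon 5,Taxon 8),Taxon 7),Taxon 6),Taxon 1)).
Taxon 8 and Taxon 5 form a cherry on this tree, so they are sister taxa.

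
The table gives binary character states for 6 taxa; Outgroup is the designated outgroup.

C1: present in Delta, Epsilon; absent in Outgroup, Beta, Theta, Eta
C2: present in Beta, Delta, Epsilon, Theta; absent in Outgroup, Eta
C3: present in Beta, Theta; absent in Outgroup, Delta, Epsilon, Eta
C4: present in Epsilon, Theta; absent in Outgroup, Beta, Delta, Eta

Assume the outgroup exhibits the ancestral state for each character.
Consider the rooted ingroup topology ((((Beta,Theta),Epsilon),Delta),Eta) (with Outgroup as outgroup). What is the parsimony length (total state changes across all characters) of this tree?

Map each character onto ((((Beta,Theta),Epsilon),Delta),Eta) (rooted by Outgroup) and count the minimum state changes it requires (Fitch parsimony):
C1: 2; C2: 1; C3: 1; C4: 2.
Total tree length = 6.

6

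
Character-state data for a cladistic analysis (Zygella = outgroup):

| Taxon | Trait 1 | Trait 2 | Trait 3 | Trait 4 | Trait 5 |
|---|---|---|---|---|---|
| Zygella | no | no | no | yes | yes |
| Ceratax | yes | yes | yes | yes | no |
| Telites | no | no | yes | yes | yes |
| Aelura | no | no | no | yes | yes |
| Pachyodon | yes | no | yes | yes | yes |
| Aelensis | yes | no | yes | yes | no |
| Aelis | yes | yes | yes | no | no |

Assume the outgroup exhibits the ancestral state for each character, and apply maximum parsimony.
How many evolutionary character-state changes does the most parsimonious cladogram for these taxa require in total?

5

Character polarity is set by the outgroup: the derived state is whichever differs from the outgroup's state, so for Trait 4, Trait 5 the derived state is 'no', and for the remaining characters it is 'yes'.
Only Aelensis, Aelis, Ceratax, and Pachyodon show the derived state 'yes' for Trait 1, supporting them as a clade.
Trait 2 (derived state 'yes') is shared by Aelis and Ceratax — a synapomorphy uniting that clade.
Trait 3: derived state 'yes' in Aelensis, Aelis, Ceratax, Pachyodon, and Telites only — synapomorphy for {Aelensis, Aelis, Ceratax, Pachyodon, Telites}.
Trait 4 (derived state 'no') is unique to Aelis (autapomorphy; uninformative for grouping).
Trait 5: derived state 'no' in Aelensis, Aelis, and Ceratax only — synapomorphy for {Aelensis, Aelis, Ceratax}.
Most parsimonious ingroup topology: (((((Ceratax,Aelis),Aelensis),Pachyodon),Telites),Aelura).
Changes per character on this tree: Trait 1: 1; Trait 2: 1; Trait 3: 1; Trait 4: 1; Trait 5: 1.
Total = 5.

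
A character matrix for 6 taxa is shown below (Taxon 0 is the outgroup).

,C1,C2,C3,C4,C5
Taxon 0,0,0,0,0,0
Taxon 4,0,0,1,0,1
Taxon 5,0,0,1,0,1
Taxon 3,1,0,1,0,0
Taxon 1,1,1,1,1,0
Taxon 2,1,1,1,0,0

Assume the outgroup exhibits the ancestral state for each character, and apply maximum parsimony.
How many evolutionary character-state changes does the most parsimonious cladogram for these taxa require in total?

5

The outgroup has state '0' for every character, so '1' is the derived state throughout.
C1 (derived state '1') is shared by Taxon 1, Taxon 2, and Taxon 3 — a synapomorphy uniting that clade.
Only Taxon 1 and Taxon 2 show the derived state '1' for C2, supporting them as a clade.
C3 (derived state '1') is shared by all ingroup taxa — unites the whole ingroup.
C4: derived state '1' in Taxon 1 only — an autapomorphy, so it tells us nothing about relationships among taxa.
C5: derived state '1' in Taxon 4 and Taxon 5 only — synapomorphy for {Taxon 4, Taxon 5}.
Most parsimonious ingroup topology: ((Taxon 4,Taxon 5),(Taxon 3,(Taxon 1,Taxon 2))).
Changes per character on this tree: C1: 1; C2: 1; C3: 1; C4: 1; C5: 1.
Total = 5.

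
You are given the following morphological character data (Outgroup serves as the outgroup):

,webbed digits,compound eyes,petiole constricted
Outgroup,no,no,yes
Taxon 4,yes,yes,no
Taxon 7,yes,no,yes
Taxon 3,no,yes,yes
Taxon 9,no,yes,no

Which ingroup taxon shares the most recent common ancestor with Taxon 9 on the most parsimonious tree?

Taxon 4

Character polarity is set by the outgroup: the derived state is whichever differs from the outgroup's state, so for petiole constricted the derived state is 'no', and for the remaining characters it is 'yes'.
webbed digits (state 'yes') occurs in Taxon 4 and Taxon 7 but conflicts with the nesting implied by the other characters — most parsimoniously interpreted as homoplasy.
compound eyes (derived state 'yes') is shared by Taxon 3, Taxon 4, and Taxon 9 — a synapomorphy uniting that clade.
petiole constricted (derived state 'no') is shared by Taxon 4 and Taxon 9 — a synapomorphy uniting that clade.
Most parsimonious ingroup topology: (((Taxon 4,Taxon 9),Taxon 3),Taxon 7).
Taxon 9 and Taxon 4 form a cherry on this tree, so they are sister taxa.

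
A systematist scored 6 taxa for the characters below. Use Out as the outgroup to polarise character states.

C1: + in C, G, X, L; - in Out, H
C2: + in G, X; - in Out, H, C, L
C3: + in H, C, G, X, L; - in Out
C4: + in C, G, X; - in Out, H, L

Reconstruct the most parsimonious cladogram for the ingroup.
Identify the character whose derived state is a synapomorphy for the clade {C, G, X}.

C4

The outgroup has state '-' for every character, so '+' is the derived state throughout.
C1: derived state '+' in C, G, L, and X only — synapomorphy for {C, G, L, X}.
Only G and X show the derived state '+' for C2, supporting them as a clade.
C3 (derived state '+') is shared by all ingroup taxa — unites the whole ingroup.
C4 (derived state '+') is shared by C, G, and X — a synapomorphy uniting that clade.
Most parsimonious ingroup topology: (H,((C,(G,X)),L)).
The clade {C, G, X} is supported by C4: its derived state '+' occurs in exactly those taxa and in no other taxon (including the outgroup).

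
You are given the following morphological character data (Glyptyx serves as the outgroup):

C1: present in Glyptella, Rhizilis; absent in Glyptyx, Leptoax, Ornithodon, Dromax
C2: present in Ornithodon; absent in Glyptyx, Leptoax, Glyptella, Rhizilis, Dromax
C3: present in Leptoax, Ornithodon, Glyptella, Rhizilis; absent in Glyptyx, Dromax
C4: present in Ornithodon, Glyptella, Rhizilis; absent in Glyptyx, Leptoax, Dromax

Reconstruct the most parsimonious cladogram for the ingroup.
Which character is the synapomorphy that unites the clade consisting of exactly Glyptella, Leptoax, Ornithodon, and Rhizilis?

The outgroup has state 'absent' for every character, so 'present' is the derived state throughout.
C1: derived state 'present' in Glyptella and Rhizilis only — synapomorphy for {Glyptella, Rhizilis}.
C2: derived state 'present' in Ornithodon only — an autapomorphy, so it tells us nothing about relationships among taxa.
C3 (derived state 'present') is shared by Glyptella, Leptoax, Ornithodon, and Rhizilis — a synapomorphy uniting that clade.
Only Glyptella, Ornithodon, and Rhizilis show the derived state 'present' for C4, supporting them as a clade.
Most parsimonious ingroup topology: ((Leptoax,(Ornithodon,(Glyptella,Rhizilis))),Dromax).
The clade {Glyptella, Leptoax, Ornithodon, Rhizilis} is supported by C3: its derived state 'present' occurs in exactly those taxa and in no other taxon (including the outgroup).

C3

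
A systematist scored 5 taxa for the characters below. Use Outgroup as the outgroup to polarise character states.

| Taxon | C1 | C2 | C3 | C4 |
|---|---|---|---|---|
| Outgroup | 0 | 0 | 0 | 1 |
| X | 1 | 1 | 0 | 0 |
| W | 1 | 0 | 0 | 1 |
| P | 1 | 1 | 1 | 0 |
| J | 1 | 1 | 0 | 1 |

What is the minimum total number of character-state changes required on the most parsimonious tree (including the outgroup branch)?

4

Character polarity is set by the outgroup: the derived state is whichever differs from the outgroup's state, so for C4 the derived state is '0', and for the remaining characters it is '1'.
C1 (derived state '1') is shared by all ingroup taxa — unites the whole ingroup.
C2: derived state '1' in J, P, and X only — synapomorphy for {J, P, X}.
C3: derived state '1' in P only — an autapomorphy, so it tells us nothing about relationships among taxa.
Only P and X show the derived state '0' for C4, supporting them as a clade.
Most parsimonious ingroup topology: (((X,P),J),W).
Changes per character on this tree: C1: 1; C2: 1; C3: 1; C4: 1.
Total = 4.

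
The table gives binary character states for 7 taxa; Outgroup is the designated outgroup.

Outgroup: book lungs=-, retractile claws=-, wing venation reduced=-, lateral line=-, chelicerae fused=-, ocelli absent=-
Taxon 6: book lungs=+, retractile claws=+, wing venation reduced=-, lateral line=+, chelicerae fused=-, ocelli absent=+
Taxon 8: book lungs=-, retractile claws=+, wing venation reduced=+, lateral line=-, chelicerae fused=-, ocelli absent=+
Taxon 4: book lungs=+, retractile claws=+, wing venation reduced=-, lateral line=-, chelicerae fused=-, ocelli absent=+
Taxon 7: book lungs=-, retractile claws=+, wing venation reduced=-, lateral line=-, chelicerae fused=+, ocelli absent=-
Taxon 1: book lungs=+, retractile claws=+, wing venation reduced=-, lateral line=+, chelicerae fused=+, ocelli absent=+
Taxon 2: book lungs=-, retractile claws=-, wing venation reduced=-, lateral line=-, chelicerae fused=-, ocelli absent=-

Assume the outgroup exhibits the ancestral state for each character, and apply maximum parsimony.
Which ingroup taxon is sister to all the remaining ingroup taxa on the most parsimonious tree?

The outgroup has state '-' for every character, so '+' is the derived state throughout.
book lungs (derived state '+') is shared by Taxon 1, Taxon 4, and Taxon 6 — a synapomorphy uniting that clade.
retractile claws: derived state '+' in Taxon 1, Taxon 4, Taxon 6, Taxon 7, and Taxon 8 only — synapomorphy for {Taxon 1, Taxon 4, Taxon 6, Taxon 7, Taxon 8}.
wing venation reduced: derived state '+' in Taxon 8 only — an autapomorphy, so it tells us nothing about relationships among taxa.
Only Taxon 1 and Taxon 6 show the derived state '+' for lateral line, supporting them as a clade.
chelicerae fused groups Taxon 1 and Taxon 7, which is incompatible with the clades supported by the remaining characters; treating it as convergent (homoplasy) costs fewer steps than any alternative tree.
ocelli absent (derived state '+') is shared by Taxon 1, Taxon 4, Taxon 6, and Taxon 8 — a synapomorphy uniting that clade.
Most parsimonious ingroup topology: (((((Taxon 6,Taxon 1),Taxon 4),Taxon 8),Taxon 7),Taxon 2).
Taxon 2 is sister to the clade containing all other ingroup taxa, so it is the earliest-diverging (most basal) ingroup lineage.

Taxon 2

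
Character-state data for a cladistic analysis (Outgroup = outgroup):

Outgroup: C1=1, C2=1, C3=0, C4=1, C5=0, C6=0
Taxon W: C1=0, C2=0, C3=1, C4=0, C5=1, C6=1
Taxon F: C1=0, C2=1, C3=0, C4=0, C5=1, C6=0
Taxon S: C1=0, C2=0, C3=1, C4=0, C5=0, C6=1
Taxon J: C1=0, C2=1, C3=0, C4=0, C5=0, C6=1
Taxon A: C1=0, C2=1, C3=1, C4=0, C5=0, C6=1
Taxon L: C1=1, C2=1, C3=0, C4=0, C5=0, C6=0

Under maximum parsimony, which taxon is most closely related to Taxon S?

Taxon W

Character polarity is set by the outgroup: the derived state is whichever differs from the outgroup's state, so for C1, C2, C4 the derived state is '0', and for the remaining characters it is '1'.
C1 (derived state '0') is shared by Taxon A, Taxon F, Taxon J, Taxon S, and Taxon W — a synapomorphy uniting that clade.
C2: derived state '0' in Taxon S and Taxon W only — synapomorphy for {Taxon S, Taxon W}.
C3: derived state '1' in Taxon A, Taxon S, and Taxon W only — synapomorphy for {Taxon A, Taxon S, Taxon W}.
All ingroup taxa share the derived state '0' for C4; it defines the ingroup but does not resolve relationships within it.
C5 groups Taxon F and Taxon W, which is incompatible with the clades supported by the remaining characters; treating it as convergent (homoplasy) costs fewer steps than any alternative tree.
C6 (derived state '1') is shared by Taxon A, Taxon J, Taxon S, and Taxon W — a synapomorphy uniting that clade.
Most parsimonious ingroup topology: (((Taxon J,(Taxon A,(Taxon S,Taxon W))),Taxon F),Taxon L).
Taxon S and Taxon W form a cherry on this tree, so they are sister taxa.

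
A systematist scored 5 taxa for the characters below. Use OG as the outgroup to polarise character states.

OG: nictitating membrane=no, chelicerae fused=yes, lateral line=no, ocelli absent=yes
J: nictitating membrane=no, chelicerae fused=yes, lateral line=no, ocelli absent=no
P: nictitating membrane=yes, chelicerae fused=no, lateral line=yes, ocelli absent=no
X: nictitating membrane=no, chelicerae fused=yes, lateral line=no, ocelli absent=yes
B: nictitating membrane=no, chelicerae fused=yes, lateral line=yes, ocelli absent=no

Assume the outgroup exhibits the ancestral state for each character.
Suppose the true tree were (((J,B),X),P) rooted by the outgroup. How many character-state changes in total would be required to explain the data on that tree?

Map each character onto (((J,B),X),P) (rooted by OG) and count the minimum state changes it requires (Fitch parsimony):
nictitating membrane: 1; chelicerae fused: 1; lateral line: 2; ocelli absent: 2.
Total tree length = 6.

6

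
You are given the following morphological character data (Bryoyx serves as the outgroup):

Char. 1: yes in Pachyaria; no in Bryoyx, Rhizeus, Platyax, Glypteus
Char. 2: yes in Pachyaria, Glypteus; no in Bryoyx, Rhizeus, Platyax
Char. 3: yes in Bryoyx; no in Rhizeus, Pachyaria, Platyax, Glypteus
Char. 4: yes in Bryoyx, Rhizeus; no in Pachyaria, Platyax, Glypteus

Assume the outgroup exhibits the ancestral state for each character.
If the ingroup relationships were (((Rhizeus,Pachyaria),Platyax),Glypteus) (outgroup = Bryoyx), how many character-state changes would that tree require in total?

Map each character onto (((Rhizeus,Pachyaria),Platyax),Glypteus) (rooted by Bryoyx) and count the minimum state changes it requires (Fitch parsimony):
Char. 1: 1; Char. 2: 2; Char. 3: 1; Char. 4: 2.
Total tree length = 6.

6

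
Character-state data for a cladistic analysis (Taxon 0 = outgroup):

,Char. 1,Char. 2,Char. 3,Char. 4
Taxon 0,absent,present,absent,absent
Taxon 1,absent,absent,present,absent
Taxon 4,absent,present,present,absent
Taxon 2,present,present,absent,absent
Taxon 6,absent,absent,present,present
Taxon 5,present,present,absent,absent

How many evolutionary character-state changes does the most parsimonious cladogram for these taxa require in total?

4

Character polarity is set by the outgroup: the derived state is whichever differs from the outgroup's state, so for Char. 2 the derived state is 'absent', and for the remaining characters it is 'present'.
Char. 1 (derived state 'present') is shared by Taxon 2 and Taxon 5 — a synapomorphy uniting that clade.
Only Taxon 1 and Taxon 6 show the derived state 'absent' for Char. 2, supporting them as a clade.
Char. 3: derived state 'present' in Taxon 1, Taxon 4, and Taxon 6 only — synapomorphy for {Taxon 1, Taxon 4, Taxon 6}.
Char. 4: derived state 'present' in Taxon 6 only — an autapomorphy, so it tells us nothing about relationships among taxa.
Most parsimonious ingroup topology: (((Taxon 1,Taxon 6),Taxon 4),(Taxon 2,Taxon 5)).
Changes per character on this tree: Char. 1: 1; Char. 2: 1; Char. 3: 1; Char. 4: 1.
Total = 4.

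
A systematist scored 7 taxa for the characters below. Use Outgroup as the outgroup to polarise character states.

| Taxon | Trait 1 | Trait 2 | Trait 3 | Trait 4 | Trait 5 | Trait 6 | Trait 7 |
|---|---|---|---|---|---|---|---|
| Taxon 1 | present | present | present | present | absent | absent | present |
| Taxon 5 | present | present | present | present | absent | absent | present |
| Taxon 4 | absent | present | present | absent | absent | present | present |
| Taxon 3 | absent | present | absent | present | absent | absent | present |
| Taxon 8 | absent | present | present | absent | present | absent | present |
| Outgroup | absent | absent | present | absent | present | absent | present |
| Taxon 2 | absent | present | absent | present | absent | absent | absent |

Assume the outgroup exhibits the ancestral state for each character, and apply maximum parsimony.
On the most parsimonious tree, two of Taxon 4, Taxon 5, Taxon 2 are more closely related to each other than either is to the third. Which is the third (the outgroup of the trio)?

Character polarity is set by the outgroup: the derived state is whichever differs from the outgroup's state, so for Trait 3, Trait 5, Trait 7 the derived state is 'absent', and for the remaining characters it is 'present'.
Trait 1 (derived state 'present') is shared by Taxon 1 and Taxon 5 — a synapomorphy uniting that clade.
All ingroup taxa share the derived state 'present' for Trait 2; it defines the ingroup but does not resolve relationships within it.
Trait 3: derived state 'absent' in Taxon 2 and Taxon 3 only — synapomorphy for {Taxon 2, Taxon 3}.
Trait 4 (derived state 'present') is shared by Taxon 1, Taxon 2, Taxon 3, and Taxon 5 — a synapomorphy uniting that clade.
Trait 5: derived state 'absent' in Taxon 1, Taxon 2, Taxon 3, Taxon 4, and Taxon 5 only — synapomorphy for {Taxon 1, Taxon 2, Taxon 3, Taxon 4, Taxon 5}.
Trait 6 (derived state 'present') is unique to Taxon 4 (autapomorphy; uninformative for grouping).
Trait 7 (derived state 'absent') is unique to Taxon 2 (autapomorphy; uninformative for grouping).
Most parsimonious ingroup topology: ((((Taxon 5,Taxon 1),(Taxon 3,Taxon 2)),Taxon 4),Taxon 8).
Taxon 2 and Taxon 5 share a more recent common ancestor with each other than either does with Taxon 4, so Taxon 4 is the least closely related of the three.

Taxon 4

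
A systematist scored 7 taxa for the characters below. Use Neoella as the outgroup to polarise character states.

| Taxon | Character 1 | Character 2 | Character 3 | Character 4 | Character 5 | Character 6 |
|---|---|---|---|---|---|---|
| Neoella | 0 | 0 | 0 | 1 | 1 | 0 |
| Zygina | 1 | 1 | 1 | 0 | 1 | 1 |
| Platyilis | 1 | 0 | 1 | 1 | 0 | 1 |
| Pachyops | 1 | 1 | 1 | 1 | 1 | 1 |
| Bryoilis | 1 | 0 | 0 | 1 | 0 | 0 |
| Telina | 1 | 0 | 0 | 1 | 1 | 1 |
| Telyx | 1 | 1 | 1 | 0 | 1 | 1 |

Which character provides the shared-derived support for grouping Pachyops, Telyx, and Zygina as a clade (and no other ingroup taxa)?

Character polarity is set by the outgroup: the derived state is whichever differs from the outgroup's state, so for Character 4, Character 5 the derived state is '0', and for the remaining characters it is '1'.
Character 1 (derived state '1') is shared by all ingroup taxa — unites the whole ingroup.
Only Pachyops, Telyx, and Zygina show the derived state '1' for Character 2, supporting them as a clade.
Character 3: derived state '1' in Pachyops, Platyilis, Telyx, and Zygina only — synapomorphy for {Pachyops, Platyilis, Telyx, Zygina}.
Character 4 (derived state '0') is shared by Telyx and Zygina — a synapomorphy uniting that clade.
Character 5 groups Bryoilis and Platyilis, which is incompatible with the clades supported by the remaining characters; treating it as convergent (homoplasy) costs fewer steps than any alternative tree.
Character 6 (derived state '1') is shared by Pachyops, Platyilis, Telina, Telyx, and Zygina — a synapomorphy uniting that clade.
Most parsimonious ingroup topology: (((((Zygina,Telyx),Pachyops),Platyilis),Telina),Bryoilis).
The clade {Pachyops, Telyx, Zygina} is supported by Character 2: its derived state '1' occurs in exactly those taxa and in no other taxon (including the outgroup).

Character 2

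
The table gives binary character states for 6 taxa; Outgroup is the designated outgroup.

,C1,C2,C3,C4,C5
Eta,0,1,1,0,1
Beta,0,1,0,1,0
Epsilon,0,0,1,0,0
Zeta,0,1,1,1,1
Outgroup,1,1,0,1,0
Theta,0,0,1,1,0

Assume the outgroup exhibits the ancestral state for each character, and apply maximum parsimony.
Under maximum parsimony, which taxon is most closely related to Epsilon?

Theta

Character polarity is set by the outgroup: the derived state is whichever differs from the outgroup's state, so for C1, C2, C4 the derived state is '0', and for the remaining characters it is '1'.
C1 (derived state '0') is shared by all ingroup taxa — unites the whole ingroup.
Only Epsilon and Theta show the derived state '0' for C2, supporting them as a clade.
Only Epsilon, Eta, Theta, and Zeta show the derived state '1' for C3, supporting them as a clade.
C4 groups Epsilon and Eta, which is incompatible with the clades supported by the remaining characters; treating it as convergent (homoplasy) costs fewer steps than any alternative tree.
Only Eta and Zeta show the derived state '1' for C5, supporting them as a clade.
Most parsimonious ingroup topology: (((Eta,Zeta),(Theta,Epsilon)),Beta).
Epsilon and Theta form a cherry on this tree, so they are sister taxa.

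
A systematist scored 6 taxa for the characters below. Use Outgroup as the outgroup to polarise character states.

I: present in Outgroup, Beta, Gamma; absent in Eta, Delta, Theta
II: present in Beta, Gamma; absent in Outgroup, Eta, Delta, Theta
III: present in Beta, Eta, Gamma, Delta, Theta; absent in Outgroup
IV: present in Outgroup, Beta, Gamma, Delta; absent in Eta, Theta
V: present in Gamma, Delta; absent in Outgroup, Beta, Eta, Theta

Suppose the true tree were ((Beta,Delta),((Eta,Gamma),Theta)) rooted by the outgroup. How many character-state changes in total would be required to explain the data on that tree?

Map each character onto ((Beta,Delta),((Eta,Gamma),Theta)) (rooted by Outgroup) and count the minimum state changes it requires (Fitch parsimony):
I: 3; II: 2; III: 1; IV: 2; V: 2.
Total tree length = 10.

10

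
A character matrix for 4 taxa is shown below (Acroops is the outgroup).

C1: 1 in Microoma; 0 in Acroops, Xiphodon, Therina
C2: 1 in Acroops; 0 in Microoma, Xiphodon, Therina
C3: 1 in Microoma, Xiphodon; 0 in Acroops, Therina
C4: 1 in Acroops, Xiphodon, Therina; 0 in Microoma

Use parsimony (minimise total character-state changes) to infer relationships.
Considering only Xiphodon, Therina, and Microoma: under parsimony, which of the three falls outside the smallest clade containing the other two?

Therina

Character polarity is set by the outgroup: the derived state is whichever differs from the outgroup's state, so for C2, C4 the derived state is '0', and for the remaining characters it is '1'.
C1 (derived state '1') is unique to Microoma (autapomorphy; uninformative for grouping).
C2 (derived state '0') is shared by all ingroup taxa — unites the whole ingroup.
Only Microoma and Xiphodon show the derived state '1' for C3, supporting them as a clade.
C4 (derived state '0') is unique to Microoma (autapomorphy; uninformative for grouping).
Most parsimonious ingroup topology: ((Microoma,Xiphodon),Therina).
Microoma and Xiphodon share a more recent common ancestor with each other than either does with Therina, so Therina is the least closely related of the three.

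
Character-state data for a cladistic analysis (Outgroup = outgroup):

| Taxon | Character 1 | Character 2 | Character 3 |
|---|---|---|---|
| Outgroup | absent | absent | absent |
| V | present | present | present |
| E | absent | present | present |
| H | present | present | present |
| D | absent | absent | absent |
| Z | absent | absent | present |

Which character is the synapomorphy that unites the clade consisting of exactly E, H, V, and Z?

Character 3

The outgroup has state 'absent' for every character, so 'present' is the derived state throughout.
Character 1 (derived state 'present') is shared by H and V — a synapomorphy uniting that clade.
Character 2 (derived state 'present') is shared by E, H, and V — a synapomorphy uniting that clade.
Only E, H, V, and Z show the derived state 'present' for Character 3, supporting them as a clade.
Most parsimonious ingroup topology: ((((V,H),E),Z),D).
The clade {E, H, V, Z} is supported by Character 3: its derived state 'present' occurs in exactly those taxa and in no other taxon (including the outgroup).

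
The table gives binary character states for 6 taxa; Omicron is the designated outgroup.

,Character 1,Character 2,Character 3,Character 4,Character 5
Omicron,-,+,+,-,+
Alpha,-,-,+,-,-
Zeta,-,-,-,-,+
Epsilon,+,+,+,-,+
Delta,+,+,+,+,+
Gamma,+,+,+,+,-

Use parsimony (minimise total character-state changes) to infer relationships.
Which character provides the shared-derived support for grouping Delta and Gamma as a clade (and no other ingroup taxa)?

Character polarity is set by the outgroup: the derived state is whichever differs from the outgroup's state, so for Character 2, Character 3, Character 5 the derived state is '-', and for the remaining characters it is '+'.
Only Delta, Epsilon, and Gamma show the derived state '+' for Character 1, supporting them as a clade.
Only Alpha and Zeta show the derived state '-' for Character 2, supporting them as a clade.
Character 3 (derived state '-') is unique to Zeta (autapomorphy; uninformative for grouping).
Character 4 (derived state '+') is shared by Delta and Gamma — a synapomorphy uniting that clade.
Character 5 (state '-') occurs in Alpha and Gamma but conflicts with the nesting implied by the other characters — most parsimoniously interpreted as homoplasy.
Most parsimonious ingroup topology: ((Alpha,Zeta),(Epsilon,(Delta,Gamma))).
The clade {Delta, Gamma} is supported by Character 4: its derived state '+' occurs in exactly those taxa and in no other taxon (including the outgroup).

Character 4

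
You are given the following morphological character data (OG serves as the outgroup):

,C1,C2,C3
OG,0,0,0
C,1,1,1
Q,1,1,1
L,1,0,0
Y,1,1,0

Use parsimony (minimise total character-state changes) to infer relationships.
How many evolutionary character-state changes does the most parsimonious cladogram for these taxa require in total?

The outgroup has state '0' for every character, so '1' is the derived state throughout.
All ingroup taxa share the derived state '1' for C1; it defines the ingroup but does not resolve relationships within it.
Only C, Q, and Y show the derived state '1' for C2, supporting them as a clade.
C3: derived state '1' in C and Q only — synapomorphy for {C, Q}.
Most parsimonious ingroup topology: (((C,Q),Y),L).
Changes per character on this tree: C1: 1; C2: 1; C3: 1.
Total = 3.

3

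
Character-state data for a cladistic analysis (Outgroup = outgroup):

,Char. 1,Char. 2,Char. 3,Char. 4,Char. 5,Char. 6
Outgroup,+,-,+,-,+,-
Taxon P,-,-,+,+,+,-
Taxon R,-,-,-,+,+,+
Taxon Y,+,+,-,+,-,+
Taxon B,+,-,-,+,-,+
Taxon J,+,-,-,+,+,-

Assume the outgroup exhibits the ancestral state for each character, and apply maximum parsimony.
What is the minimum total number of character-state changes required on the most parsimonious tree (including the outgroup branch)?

Character polarity is set by the outgroup: the derived state is whichever differs from the outgroup's state, so for Char. 1, Char. 3, Char. 5 the derived state is '-', and for the remaining characters it is '+'.
Char. 1 groups Taxon P and Taxon R, which is incompatible with the clades supported by the remaining characters; treating it as convergent (homoplasy) costs fewer steps than any alternative tree.
Char. 2: derived state '+' in Taxon Y only — an autapomorphy, so it tells us nothing about relationships among taxa.
Char. 3: derived state '-' in Taxon B, Taxon J, Taxon R, and Taxon Y only — synapomorphy for {Taxon B, Taxon J, Taxon R, Taxon Y}.
All ingroup taxa share the derived state '+' for Char. 4; it defines the ingroup but does not resolve relationships within it.
Only Taxon B and Taxon Y show the derived state '-' for Char. 5, supporting them as a clade.
Char. 6 (derived state '+') is shared by Taxon B, Taxon R, and Taxon Y — a synapomorphy uniting that clade.
Most parsimonious ingroup topology: (Taxon P,((Taxon R,(Taxon Y,Taxon B)),Taxon J)).
Changes per character on this tree: Char. 1: 2; Char. 2: 1; Char. 3: 1; Char. 4: 1; Char. 5: 1; Char. 6: 1.
Total = 7.

7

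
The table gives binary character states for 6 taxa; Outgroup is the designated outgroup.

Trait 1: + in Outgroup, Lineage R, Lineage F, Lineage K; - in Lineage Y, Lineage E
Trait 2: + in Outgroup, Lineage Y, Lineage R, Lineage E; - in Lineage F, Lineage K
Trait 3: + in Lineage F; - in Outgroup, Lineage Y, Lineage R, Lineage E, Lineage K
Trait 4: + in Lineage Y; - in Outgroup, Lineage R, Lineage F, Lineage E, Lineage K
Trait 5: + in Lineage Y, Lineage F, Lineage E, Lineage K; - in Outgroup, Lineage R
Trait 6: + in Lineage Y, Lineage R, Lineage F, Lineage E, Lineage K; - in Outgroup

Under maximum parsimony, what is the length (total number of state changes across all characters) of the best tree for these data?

Character polarity is set by the outgroup: the derived state is whichever differs from the outgroup's state, so for Trait 1, Trait 2 the derived state is '-', and for the remaining characters it is '+'.
Trait 1 (derived state '-') is shared by Lineage E and Lineage Y — a synapomorphy uniting that clade.
Trait 2 (derived state '-') is shared by Lineage F and Lineage K — a synapomorphy uniting that clade.
Trait 3: derived state '+' in Lineage F only — an autapomorphy, so it tells us nothing about relationships among taxa.
Trait 4: derived state '+' in Lineage Y only — an autapomorphy, so it tells us nothing about relationships among taxa.
Trait 5: derived state '+' in Lineage E, Lineage F, Lineage K, and Lineage Y only — synapomorphy for {Lineage E, Lineage F, Lineage K, Lineage Y}.
Trait 6 (derived state '+') is shared by all ingroup taxa — unites the whole ingroup.
Most parsimonious ingroup topology: (((Lineage Y,Lineage E),(Lineage F,Lineage K)),Lineage R).
Changes per character on this tree: Trait 1: 1; Trait 2: 1; Trait 3: 1; Trait 4: 1; Trait 5: 1; Trait 6: 1.
Total = 6.

6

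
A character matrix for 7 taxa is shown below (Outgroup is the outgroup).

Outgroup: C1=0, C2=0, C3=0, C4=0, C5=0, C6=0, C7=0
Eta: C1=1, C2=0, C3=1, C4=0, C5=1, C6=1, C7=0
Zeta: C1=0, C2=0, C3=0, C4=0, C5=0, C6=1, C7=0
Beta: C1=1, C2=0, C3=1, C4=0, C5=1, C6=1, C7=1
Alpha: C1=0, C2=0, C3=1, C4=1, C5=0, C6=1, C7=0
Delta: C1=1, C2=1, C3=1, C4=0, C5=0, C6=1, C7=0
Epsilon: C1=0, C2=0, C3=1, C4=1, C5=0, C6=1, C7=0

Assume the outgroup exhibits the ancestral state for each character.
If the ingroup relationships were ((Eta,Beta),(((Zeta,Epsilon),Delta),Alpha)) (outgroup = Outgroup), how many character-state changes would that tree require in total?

10

Map each character onto ((Eta,Beta),(((Zeta,Epsilon),Delta),Alpha)) (rooted by Outgroup) and count the minimum state changes it requires (Fitch parsimony):
C1: 2; C2: 1; C3: 2; C4: 2; C5: 1; C6: 1; C7: 1.
Total tree length = 10.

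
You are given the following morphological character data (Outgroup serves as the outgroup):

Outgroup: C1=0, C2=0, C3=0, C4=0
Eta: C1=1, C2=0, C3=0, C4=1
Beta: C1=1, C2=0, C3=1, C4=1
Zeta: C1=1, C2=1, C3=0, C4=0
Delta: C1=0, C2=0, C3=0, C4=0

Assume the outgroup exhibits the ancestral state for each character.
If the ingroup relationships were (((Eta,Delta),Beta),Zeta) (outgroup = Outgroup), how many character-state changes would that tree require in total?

6

Map each character onto (((Eta,Delta),Beta),Zeta) (rooted by Outgroup) and count the minimum state changes it requires (Fitch parsimony):
C1: 2; C2: 1; C3: 1; C4: 2.
Total tree length = 6.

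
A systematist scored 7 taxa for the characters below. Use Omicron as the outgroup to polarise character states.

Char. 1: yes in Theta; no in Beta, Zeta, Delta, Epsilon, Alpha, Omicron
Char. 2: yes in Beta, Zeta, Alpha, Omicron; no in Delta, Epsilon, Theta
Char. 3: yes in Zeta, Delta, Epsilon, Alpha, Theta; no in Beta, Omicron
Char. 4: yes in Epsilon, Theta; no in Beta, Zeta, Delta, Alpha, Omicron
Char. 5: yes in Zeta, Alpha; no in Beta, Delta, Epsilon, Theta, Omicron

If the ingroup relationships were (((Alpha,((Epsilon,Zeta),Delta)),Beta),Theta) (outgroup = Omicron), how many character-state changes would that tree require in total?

Map each character onto (((Alpha,((Epsilon,Zeta),Delta)),Beta),Theta) (rooted by Omicron) and count the minimum state changes it requires (Fitch parsimony):
Char. 1: 1; Char. 2: 3; Char. 3: 2; Char. 4: 2; Char. 5: 2.
Total tree length = 10.

10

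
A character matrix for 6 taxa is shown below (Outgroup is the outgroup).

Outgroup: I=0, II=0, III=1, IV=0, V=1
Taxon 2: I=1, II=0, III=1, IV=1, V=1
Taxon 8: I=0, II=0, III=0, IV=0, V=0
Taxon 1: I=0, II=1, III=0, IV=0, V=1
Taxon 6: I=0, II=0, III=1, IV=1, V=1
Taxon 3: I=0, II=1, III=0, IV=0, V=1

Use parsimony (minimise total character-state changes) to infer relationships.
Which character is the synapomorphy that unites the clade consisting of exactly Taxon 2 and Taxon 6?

IV

Character polarity is set by the outgroup: the derived state is whichever differs from the outgroup's state, so for III, V the derived state is '0', and for the remaining characters it is '1'.
I: derived state '1' in Taxon 2 only — an autapomorphy, so it tells us nothing about relationships among taxa.
II: derived state '1' in Taxon 1 and Taxon 3 only — synapomorphy for {Taxon 1, Taxon 3}.
III (derived state '0') is shared by Taxon 1, Taxon 3, and Taxon 8 — a synapomorphy uniting that clade.
Only Taxon 2 and Taxon 6 show the derived state '1' for IV, supporting them as a clade.
V (derived state '0') is unique to Taxon 8 (autapomorphy; uninformative for grouping).
Most parsimonious ingroup topology: ((Taxon 2,Taxon 6),(Taxon 8,(Taxon 1,Taxon 3))).
The clade {Taxon 2, Taxon 6} is supported by IV: its derived state '1' occurs in exactly those taxa and in no other taxon (including the outgroup).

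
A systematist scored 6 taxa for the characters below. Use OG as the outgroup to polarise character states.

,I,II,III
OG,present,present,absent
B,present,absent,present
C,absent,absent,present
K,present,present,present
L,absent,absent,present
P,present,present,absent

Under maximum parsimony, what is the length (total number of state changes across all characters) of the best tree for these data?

Character polarity is set by the outgroup: the derived state is whichever differs from the outgroup's state, so for I, II the derived state is 'absent', and for the remaining characters it is 'present'.
Only C and L show the derived state 'absent' for I, supporting them as a clade.
II (derived state 'absent') is shared by B, C, and L — a synapomorphy uniting that clade.
Only B, C, K, and L show the derived state 'present' for III, supporting them as a clade.
Most parsimonious ingroup topology: (((B,(C,L)),K),P).
Changes per character on this tree: I: 1; II: 1; III: 1.
Total = 3.

3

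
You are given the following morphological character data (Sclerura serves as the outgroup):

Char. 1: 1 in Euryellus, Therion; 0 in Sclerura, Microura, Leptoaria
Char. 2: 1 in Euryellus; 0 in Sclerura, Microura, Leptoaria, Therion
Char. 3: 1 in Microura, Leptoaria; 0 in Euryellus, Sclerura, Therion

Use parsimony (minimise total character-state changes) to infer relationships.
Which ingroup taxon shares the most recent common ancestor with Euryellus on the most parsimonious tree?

The outgroup has state '0' for every character, so '1' is the derived state throughout.
Char. 1: derived state '1' in Euryellus and Therion only — synapomorphy for {Euryellus, Therion}.
Char. 2: derived state '1' in Euryellus only — an autapomorphy, so it tells us nothing about relationships among taxa.
Char. 3 (derived state '1') is shared by Leptoaria and Microura — a synapomorphy uniting that clade.
Most parsimonious ingroup topology: ((Microura,Leptoaria),(Therion,Euryellus)).
Euryellus and Therion form a cherry on this tree, so they are sister taxa.

Therion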